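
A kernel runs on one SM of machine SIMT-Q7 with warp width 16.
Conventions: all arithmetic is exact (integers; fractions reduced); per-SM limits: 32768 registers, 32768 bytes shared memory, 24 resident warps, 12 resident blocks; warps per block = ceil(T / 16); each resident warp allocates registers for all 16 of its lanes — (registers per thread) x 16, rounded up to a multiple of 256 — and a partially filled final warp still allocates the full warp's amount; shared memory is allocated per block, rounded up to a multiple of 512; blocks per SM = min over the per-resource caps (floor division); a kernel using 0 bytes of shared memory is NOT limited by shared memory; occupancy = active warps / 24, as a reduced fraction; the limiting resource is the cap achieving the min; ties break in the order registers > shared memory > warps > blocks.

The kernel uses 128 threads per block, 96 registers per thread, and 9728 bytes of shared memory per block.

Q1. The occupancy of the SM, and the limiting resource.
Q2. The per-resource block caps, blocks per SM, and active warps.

Answer: occupancy 2/3, limited by registers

registers: 2 blocks
shared memory: 3 blocks
warps: 3 blocks
blocks: 12 blocks

Answer: 2 blocks, 16 active warps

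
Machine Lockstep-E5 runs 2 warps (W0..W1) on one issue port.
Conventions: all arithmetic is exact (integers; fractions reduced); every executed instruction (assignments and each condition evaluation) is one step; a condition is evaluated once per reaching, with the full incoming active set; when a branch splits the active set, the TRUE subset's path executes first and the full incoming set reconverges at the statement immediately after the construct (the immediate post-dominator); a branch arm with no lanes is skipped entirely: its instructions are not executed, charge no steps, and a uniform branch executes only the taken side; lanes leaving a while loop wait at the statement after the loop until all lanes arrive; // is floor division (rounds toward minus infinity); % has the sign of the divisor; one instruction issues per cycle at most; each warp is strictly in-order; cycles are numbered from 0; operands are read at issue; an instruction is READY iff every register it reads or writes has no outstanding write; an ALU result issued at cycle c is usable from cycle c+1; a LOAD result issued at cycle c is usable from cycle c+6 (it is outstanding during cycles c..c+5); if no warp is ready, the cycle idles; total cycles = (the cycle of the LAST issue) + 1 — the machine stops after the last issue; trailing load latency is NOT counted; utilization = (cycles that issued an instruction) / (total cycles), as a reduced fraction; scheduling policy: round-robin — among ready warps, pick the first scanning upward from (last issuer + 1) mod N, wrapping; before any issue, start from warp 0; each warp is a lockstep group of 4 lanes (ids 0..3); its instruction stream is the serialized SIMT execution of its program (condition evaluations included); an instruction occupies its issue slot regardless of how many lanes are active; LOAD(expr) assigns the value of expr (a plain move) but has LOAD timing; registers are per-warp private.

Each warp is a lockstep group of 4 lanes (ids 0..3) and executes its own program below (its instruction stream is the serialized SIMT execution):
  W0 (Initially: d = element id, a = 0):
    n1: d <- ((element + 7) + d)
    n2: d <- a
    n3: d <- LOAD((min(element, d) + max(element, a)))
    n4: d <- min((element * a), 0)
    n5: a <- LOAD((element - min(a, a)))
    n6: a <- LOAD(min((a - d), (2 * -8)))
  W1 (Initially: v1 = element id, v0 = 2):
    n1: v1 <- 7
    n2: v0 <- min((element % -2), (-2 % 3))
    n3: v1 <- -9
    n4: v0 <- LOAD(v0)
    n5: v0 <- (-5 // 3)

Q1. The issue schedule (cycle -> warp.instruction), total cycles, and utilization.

cycle 0: W0.I0
cycle 1: W1.I0
cycle 2: W0.I1
cycle 3: W1.I1
cycle 4: W0.I2
cycle 5: W1.I2
cycle 6: W1.I3
cycle 7: idle
cycle 8: idle
cycle 9: idle
cycle 10: W0.I3
cycle 11: W0.I4
cycle 12: W1.I4
cycle 13: idle
cycle 14: idle
cycle 15: idle
cycle 16: idle
cycle 17: W0.I5

Answer: 18 cycles, utilization 11/18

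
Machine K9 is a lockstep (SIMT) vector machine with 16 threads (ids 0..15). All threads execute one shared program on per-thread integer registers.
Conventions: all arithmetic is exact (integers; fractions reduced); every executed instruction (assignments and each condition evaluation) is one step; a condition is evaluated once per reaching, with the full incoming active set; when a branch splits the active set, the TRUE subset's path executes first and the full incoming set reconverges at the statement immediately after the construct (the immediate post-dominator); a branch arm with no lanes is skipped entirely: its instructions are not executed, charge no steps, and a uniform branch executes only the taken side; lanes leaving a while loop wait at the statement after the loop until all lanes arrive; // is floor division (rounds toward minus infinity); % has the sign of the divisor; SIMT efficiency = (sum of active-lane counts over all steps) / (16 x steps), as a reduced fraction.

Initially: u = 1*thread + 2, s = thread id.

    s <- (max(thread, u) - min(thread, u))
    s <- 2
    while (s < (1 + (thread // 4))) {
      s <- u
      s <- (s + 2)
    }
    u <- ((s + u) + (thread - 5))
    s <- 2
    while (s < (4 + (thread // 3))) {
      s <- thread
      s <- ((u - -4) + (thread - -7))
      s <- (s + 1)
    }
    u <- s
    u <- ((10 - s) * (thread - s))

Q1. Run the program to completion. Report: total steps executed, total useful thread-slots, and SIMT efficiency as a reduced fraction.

Answer: 15 steps, 216 useful, 9/10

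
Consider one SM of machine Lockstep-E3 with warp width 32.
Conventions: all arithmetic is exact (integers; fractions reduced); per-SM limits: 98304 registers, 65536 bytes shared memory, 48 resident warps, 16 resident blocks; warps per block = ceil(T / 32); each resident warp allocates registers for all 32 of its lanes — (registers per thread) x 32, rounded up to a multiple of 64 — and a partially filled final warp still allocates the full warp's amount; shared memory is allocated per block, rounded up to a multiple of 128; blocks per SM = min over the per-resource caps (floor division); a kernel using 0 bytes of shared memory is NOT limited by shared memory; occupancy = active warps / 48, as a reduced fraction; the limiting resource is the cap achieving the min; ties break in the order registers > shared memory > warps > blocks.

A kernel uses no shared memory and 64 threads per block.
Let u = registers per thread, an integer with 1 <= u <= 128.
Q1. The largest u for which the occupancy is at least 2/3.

Answer: u = 96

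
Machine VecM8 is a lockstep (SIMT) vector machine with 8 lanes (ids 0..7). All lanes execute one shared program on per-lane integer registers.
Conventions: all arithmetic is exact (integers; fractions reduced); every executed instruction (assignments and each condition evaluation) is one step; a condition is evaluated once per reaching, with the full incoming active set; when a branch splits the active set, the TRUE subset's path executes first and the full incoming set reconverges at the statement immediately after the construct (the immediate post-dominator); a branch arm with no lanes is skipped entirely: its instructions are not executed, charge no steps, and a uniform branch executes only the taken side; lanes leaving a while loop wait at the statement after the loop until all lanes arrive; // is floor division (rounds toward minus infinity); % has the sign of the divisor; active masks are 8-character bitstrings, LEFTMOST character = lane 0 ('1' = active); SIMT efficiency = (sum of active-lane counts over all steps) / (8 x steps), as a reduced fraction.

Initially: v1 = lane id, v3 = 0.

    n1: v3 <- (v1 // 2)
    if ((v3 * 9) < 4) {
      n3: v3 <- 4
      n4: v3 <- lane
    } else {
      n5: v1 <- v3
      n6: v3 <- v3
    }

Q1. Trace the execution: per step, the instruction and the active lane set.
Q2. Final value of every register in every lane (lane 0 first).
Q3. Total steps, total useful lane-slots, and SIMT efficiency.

step 0: v3 <- (v1 // 2)              11111111
step 1: eval ((v3 * 9) < 4)          11111111
step 2: v3 <- 4                      11000000
step 3: v3 <- lane                   11000000
step 4: v1 <- v3                     00111111
step 5: v3 <- v3                     00111111

Answer: 6 steps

v1: 0,1,1,1,2,2,3,3
v3: 0,1,1,1,2,2,3,3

steps = 6; useful = 32; efficiency = 32/48 = 2/3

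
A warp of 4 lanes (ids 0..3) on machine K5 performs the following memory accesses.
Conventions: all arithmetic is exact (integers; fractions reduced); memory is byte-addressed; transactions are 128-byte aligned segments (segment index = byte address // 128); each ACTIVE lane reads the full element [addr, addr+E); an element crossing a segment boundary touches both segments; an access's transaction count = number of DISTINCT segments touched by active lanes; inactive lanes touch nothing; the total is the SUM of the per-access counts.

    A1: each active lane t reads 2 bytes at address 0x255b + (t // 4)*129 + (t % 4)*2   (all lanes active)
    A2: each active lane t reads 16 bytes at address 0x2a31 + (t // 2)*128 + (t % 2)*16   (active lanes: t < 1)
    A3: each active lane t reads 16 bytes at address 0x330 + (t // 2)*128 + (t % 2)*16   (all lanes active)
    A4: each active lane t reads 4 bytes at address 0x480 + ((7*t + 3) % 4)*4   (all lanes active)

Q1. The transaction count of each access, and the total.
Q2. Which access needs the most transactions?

A1: 1 transaction
A2: 1 transaction
A3: 2 transactions
A4: 1 transaction

Answer: 1,1,2,1; total 5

Answer: A3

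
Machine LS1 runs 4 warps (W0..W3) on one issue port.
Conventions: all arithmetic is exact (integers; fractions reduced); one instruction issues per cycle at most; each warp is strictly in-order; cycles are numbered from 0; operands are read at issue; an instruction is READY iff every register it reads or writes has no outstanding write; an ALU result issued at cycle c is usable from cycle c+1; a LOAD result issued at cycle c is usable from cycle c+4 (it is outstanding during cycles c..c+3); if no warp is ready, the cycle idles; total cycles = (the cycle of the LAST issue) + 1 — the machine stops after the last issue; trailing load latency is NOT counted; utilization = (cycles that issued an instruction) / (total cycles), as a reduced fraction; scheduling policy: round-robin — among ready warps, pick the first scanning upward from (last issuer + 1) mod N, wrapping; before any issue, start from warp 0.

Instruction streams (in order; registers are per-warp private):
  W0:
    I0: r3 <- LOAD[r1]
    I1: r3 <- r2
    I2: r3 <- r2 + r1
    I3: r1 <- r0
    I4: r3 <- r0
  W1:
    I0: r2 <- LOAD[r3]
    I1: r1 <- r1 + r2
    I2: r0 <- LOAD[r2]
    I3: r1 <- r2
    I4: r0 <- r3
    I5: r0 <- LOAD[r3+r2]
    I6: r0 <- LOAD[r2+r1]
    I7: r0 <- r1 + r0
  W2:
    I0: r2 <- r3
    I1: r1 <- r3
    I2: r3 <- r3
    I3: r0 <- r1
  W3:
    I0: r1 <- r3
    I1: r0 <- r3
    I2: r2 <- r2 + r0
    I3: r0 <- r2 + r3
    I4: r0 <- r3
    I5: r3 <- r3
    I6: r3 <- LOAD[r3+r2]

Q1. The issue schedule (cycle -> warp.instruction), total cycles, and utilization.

cycle 0: W0.I0
cycle 1: W1.I0
cycle 2: W2.I0
cycle 3: W3.I0
cycle 4: W0.I1
cycle 5: W1.I1
cycle 6: W2.I1
cycle 7: W3.I1
cycle 8: W0.I2
cycle 9: W1.I2
cycle 10: W2.I2
cycle 11: W3.I2
cycle 12: W0.I3
cycle 13: W1.I3
cycle 14: W2.I3
cycle 15: W3.I3
cycle 16: W0.I4
cycle 17: W1.I4
cycle 18: W3.I4
cycle 19: W1.I5
cycle 20: W3.I5
cycle 21: W3.I6
cycle 22: idle
cycle 23: W1.I6
cycle 24: idle
cycle 25: idle
cycle 26: idle
cycle 27: W1.I7

Answer: 28 cycles, utilization 6/7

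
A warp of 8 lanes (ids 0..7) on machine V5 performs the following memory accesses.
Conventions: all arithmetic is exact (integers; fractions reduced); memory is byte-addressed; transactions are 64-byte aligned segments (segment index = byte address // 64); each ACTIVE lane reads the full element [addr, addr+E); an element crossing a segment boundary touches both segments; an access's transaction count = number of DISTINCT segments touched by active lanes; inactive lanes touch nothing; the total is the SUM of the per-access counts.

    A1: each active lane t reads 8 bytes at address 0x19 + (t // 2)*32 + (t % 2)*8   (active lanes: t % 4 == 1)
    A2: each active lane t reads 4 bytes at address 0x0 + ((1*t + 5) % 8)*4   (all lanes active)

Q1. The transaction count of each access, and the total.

A1: 2 transactions
A2: 1 transaction

Answer: 2,1; total 3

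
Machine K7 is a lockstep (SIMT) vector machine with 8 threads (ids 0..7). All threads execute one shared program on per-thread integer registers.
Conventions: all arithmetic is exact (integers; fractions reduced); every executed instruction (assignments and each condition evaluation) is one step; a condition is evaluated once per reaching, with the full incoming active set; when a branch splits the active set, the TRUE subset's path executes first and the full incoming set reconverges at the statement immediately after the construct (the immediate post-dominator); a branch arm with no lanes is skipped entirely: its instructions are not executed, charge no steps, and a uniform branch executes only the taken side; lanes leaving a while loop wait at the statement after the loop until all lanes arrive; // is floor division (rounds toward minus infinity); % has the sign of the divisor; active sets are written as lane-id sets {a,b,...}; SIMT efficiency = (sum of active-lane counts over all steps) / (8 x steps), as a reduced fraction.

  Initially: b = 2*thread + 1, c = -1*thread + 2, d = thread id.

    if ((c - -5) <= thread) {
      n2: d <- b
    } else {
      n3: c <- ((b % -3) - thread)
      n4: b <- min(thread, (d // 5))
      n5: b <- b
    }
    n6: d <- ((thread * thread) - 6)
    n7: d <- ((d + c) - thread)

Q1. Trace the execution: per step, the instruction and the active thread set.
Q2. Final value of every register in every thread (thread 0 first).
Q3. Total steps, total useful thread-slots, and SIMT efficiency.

step 0: eval ((c - -5) <= thread)    {0,1,2,3,4,5,6,7}
step 1: d <- b                       {4,5,6,7}
step 2: c <- ((b % -3) - thread)     {0,1,2,3}
step 3: b <- min(thread, (d // 5))   {0,1,2,3}
step 4: b <- b                       {0,1,2,3}
step 5: d <- ((thread * thread) - 6) {0,1,2,3,4,5,6,7}
step 6: d <- ((d + c) - thread)      {0,1,2,3,4,5,6,7}

Answer: 7 steps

b: 0,0,0,0,9,11,13,15
c: -2,-1,-3,-5,-2,-3,-4,-5
d: -8,-7,-7,-5,4,11,20,31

steps = 7; useful = 40; efficiency = 40/56 = 5/7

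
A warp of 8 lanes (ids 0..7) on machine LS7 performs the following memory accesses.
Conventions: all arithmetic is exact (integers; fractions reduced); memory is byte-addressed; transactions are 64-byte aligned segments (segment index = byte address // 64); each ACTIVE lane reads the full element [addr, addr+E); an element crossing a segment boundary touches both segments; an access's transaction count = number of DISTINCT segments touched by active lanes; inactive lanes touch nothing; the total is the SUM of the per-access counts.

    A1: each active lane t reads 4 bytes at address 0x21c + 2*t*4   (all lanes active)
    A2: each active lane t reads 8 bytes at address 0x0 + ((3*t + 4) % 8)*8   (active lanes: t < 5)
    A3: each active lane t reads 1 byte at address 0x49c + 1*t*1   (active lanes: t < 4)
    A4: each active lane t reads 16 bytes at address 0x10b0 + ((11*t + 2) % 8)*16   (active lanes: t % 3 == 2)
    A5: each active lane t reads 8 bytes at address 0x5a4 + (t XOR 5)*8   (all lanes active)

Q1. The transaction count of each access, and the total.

A1: 2 transactions
A2: 1 transaction
A3: 1 transaction
A4: 2 transactions
A5: 2 transactions

Answer: 2,1,1,2,2; total 8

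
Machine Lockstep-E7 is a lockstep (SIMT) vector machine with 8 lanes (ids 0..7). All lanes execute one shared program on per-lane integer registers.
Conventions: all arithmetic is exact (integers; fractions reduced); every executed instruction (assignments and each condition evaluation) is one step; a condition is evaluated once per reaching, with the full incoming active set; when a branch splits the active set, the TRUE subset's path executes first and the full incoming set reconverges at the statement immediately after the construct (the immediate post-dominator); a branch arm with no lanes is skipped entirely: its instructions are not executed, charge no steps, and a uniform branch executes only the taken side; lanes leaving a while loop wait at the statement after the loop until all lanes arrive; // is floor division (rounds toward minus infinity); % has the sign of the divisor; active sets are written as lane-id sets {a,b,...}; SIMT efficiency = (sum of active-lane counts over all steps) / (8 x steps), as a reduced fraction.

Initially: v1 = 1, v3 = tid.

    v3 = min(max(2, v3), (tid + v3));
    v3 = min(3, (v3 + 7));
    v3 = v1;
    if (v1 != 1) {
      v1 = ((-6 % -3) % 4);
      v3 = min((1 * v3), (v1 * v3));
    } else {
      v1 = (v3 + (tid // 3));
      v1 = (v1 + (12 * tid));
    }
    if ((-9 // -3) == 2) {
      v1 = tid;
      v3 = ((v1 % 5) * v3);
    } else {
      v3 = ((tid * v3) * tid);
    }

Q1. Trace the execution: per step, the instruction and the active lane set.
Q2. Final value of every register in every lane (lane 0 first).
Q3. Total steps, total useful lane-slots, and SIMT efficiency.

step 0: v3 <- min(max(2, v3), (tid + v3)) {0,1,2,3,4,5,6,7}
step 1: v3 <- min(3, (v3 + 7))       {0,1,2,3,4,5,6,7}
step 2: v3 <- v1                     {0,1,2,3,4,5,6,7}
step 3: eval (v1 != 1)               {0,1,2,3,4,5,6,7}
step 4: v1 <- (v3 + (tid // 3))      {0,1,2,3,4,5,6,7}
step 5: v1 <- (v1 + (12 * tid))      {0,1,2,3,4,5,6,7}
step 6: eval ((-9 // -3) == 2)       {0,1,2,3,4,5,6,7}
step 7: v3 <- ((tid * v3) * tid)     {0,1,2,3,4,5,6,7}

Answer: 8 steps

v1: 1,13,25,38,50,62,75,87
v3: 0,1,4,9,16,25,36,49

steps = 8; useful = 64; efficiency = 64/64 = 1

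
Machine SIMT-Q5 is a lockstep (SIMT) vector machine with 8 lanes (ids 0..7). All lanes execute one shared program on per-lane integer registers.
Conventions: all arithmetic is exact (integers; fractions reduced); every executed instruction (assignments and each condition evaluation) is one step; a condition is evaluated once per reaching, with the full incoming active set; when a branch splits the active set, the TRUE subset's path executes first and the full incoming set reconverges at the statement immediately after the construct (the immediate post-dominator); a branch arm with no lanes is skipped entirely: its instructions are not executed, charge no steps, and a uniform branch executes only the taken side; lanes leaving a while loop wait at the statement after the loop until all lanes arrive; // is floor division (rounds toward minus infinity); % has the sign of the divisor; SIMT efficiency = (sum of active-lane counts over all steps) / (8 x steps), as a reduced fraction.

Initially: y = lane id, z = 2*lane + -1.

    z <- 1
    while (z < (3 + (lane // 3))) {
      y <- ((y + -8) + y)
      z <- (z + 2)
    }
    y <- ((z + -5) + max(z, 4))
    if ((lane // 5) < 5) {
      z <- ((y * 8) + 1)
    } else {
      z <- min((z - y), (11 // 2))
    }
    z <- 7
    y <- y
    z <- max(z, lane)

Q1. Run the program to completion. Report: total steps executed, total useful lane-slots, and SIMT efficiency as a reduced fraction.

Answer: 14 steps, 103 useful, 103/112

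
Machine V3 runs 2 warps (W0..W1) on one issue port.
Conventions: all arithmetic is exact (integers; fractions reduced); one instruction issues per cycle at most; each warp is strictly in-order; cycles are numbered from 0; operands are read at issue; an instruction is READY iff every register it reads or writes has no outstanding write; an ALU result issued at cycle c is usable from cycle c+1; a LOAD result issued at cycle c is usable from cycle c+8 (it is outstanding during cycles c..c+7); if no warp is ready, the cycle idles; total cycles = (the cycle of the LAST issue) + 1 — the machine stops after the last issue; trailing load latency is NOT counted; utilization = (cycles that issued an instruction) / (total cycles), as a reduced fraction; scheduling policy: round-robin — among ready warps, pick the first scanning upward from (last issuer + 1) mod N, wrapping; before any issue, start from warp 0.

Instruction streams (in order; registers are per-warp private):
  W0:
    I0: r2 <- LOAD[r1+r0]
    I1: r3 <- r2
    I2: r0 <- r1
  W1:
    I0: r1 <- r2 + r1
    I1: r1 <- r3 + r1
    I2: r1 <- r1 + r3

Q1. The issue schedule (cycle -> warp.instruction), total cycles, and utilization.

cycle 0: W0.I0
cycle 1: W1.I0
cycle 2: W1.I1
cycle 3: W1.I2
cycle 4: idle
cycle 5: idle
cycle 6: idle
cycle 7: idle
cycle 8: W0.I1
cycle 9: W0.I2

Answer: 10 cycles, utilization 3/5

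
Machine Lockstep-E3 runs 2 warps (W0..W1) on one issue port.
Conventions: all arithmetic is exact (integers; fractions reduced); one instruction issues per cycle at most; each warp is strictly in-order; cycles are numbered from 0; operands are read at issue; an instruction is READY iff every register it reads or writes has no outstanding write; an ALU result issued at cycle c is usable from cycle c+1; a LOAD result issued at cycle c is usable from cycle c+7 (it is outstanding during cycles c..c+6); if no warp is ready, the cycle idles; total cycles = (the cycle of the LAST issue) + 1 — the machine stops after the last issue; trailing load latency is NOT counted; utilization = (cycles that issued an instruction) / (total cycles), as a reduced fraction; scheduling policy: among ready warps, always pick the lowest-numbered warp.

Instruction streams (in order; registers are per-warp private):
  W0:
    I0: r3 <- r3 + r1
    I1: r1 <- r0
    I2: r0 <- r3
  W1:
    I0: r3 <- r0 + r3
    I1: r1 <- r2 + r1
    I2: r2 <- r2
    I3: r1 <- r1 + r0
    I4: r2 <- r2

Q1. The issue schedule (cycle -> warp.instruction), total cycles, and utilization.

cycle 0: W0.I0
cycle 1: W0.I1
cycle 2: W0.I2
cycle 3: W1.I0
cycle 4: W1.I1
cycle 5: W1.I2
cycle 6: W1.I3
cycle 7: W1.I4

Answer: 8 cycles, utilization 1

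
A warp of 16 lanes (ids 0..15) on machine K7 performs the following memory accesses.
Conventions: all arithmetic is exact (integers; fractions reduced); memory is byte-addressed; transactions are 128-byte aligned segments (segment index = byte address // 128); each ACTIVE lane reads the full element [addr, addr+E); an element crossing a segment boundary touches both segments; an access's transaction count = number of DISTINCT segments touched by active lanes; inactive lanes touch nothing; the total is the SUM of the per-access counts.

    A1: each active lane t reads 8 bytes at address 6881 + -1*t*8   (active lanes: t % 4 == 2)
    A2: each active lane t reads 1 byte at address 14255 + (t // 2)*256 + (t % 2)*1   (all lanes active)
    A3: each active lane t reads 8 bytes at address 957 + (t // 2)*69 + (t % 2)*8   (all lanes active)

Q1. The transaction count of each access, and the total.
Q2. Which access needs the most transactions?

A1: 2 transactions
A2: 8 transactions
A3: 5 transactions

Answer: 2,8,5; total 15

Answer: A2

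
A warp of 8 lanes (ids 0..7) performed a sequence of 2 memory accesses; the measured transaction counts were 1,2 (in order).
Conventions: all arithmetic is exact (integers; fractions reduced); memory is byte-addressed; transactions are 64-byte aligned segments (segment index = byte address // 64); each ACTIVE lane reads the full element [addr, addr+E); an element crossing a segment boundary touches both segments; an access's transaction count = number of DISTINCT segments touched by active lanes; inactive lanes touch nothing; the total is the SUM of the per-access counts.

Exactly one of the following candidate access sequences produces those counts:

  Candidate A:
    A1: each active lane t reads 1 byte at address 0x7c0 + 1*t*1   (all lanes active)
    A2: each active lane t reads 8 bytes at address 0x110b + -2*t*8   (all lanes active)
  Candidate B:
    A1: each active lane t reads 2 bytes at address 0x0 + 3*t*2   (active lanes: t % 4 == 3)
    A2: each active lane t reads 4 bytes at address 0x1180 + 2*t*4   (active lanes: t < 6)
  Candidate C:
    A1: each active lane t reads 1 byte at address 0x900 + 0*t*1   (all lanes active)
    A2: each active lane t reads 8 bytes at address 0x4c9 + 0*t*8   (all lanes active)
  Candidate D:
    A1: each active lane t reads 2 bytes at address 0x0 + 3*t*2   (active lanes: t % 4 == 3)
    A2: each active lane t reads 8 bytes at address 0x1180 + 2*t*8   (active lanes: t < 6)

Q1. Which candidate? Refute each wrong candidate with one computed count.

A: A2 gives 3 transactions, not 2
B: A2 gives 1 transaction, not 2
C: A2 gives 1 transaction, not 2
D: all counts match (1,2)

Answer: D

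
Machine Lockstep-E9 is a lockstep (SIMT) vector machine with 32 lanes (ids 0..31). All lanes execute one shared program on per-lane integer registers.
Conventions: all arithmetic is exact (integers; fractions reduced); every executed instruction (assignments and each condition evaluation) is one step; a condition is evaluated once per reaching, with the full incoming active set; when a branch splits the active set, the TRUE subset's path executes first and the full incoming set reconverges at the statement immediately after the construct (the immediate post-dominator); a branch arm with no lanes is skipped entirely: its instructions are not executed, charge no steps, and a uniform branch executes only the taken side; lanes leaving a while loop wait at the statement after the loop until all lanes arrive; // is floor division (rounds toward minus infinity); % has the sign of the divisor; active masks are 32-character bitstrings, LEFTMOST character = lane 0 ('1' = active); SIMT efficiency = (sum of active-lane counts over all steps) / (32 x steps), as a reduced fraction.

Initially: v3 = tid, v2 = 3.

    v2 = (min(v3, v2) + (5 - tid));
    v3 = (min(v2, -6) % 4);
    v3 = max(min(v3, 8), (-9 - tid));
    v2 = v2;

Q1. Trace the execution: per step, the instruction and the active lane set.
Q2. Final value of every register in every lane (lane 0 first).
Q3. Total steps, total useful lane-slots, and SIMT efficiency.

step 0: v2 <- (min(v3, v2) + (5 - tid)) 11111111111111111111111111111111
step 1: v3 <- (min(v2, -6) % 4)      11111111111111111111111111111111
step 2: v3 <- max(min(v3, 8), (-9 - tid)) 11111111111111111111111111111111
step 3: v2 <- v2                     11111111111111111111111111111111

Answer: 4 steps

v3: 2,2,2,2,2,2,2,2,2,2,2,2,2,2,2,1,0,3,2,1,0,3,2,1,0,3,2,1,0,3,2,1
v2: 5,5,5,5,4,3,2,1,0,-1,-2,-3,-4,-5,-6,-7,-8,-9,-10,-11,-12,-13,-14,-15,-16,-17,-18,-19,-20,-21,-22,-23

steps = 4; useful = 128; efficiency = 128/128 = 1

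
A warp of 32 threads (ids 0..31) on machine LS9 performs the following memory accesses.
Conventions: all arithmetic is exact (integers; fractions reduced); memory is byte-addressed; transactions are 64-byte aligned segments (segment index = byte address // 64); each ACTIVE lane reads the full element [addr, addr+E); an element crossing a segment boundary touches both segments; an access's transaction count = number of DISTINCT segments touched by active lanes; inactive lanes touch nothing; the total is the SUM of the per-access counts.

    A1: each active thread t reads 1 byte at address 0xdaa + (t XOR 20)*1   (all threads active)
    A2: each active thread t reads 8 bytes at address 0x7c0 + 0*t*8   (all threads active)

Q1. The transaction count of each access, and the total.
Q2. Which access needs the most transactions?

A1: 2 transactions
A2: 1 transaction

Answer: 2,1; total 3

Answer: A1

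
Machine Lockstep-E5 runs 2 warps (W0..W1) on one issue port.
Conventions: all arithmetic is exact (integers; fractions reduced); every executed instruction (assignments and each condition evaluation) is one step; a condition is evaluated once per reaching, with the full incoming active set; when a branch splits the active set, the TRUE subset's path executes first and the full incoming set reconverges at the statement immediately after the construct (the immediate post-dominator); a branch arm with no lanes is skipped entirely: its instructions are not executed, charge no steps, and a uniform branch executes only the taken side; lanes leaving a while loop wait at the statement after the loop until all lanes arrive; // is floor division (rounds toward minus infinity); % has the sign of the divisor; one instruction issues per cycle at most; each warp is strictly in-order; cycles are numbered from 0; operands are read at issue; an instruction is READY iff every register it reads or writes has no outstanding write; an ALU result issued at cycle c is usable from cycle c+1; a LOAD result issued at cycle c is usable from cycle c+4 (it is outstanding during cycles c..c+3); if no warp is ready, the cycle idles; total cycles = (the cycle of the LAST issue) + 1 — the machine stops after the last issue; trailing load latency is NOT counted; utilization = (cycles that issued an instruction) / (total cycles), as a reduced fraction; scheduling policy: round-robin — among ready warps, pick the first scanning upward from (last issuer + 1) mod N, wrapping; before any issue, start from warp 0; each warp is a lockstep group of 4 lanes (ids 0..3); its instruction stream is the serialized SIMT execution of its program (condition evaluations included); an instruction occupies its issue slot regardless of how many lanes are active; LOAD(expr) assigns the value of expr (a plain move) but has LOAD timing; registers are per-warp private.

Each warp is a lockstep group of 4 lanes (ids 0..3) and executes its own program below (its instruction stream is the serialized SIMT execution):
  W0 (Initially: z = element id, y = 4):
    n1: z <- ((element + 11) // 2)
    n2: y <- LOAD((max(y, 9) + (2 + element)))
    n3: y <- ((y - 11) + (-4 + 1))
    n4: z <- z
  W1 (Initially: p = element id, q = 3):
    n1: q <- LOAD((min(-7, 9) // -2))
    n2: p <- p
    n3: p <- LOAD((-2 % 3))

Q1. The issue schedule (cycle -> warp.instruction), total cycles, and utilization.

cycle 0: W0.I0
cycle 1: W1.I0
cycle 2: W0.I1
cycle 3: W1.I1
cycle 4: W1.I2
cycle 5: idle
cycle 6: W0.I2
cycle 7: W0.I3

Answer: 8 cycles, utilization 7/8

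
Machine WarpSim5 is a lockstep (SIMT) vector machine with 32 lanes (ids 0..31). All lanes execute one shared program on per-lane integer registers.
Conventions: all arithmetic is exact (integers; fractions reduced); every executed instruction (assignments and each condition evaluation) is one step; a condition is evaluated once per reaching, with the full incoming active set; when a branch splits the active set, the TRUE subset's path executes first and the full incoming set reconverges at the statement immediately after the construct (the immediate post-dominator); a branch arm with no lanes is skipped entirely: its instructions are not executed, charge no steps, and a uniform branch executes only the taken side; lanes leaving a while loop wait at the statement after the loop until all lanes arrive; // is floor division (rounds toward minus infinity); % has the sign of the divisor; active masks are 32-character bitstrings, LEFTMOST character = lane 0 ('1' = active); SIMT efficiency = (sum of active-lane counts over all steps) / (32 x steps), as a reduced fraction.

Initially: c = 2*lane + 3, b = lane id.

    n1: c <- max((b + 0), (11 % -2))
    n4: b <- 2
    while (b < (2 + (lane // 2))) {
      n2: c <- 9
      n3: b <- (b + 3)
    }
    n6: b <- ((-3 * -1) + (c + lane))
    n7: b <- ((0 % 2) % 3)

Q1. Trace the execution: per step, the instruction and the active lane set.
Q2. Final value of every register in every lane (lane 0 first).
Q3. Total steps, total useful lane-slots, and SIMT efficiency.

step 0: c <- max((b + 0), (11 % -2)) 11111111111111111111111111111111
step 1: b <- 2                       11111111111111111111111111111111
step 2: eval (b < (2 + (lane // 2))) 11111111111111111111111111111111
step 3: c <- 9                       00111111111111111111111111111111
step 4: b <- (b + 3)                 00111111111111111111111111111111
step 5: eval (b < (2 + (lane // 2))) 00111111111111111111111111111111
step 6: c <- 9                       00000000111111111111111111111111
step 7: b <- (b + 3)                 00000000111111111111111111111111
step 8: eval (b < (2 + (lane // 2))) 00000000111111111111111111111111
step 9: c <- 9                       00000000000000111111111111111111
step 10: b <- (b + 3)                 00000000000000111111111111111111
step 11: eval (b < (2 + (lane // 2))) 00000000000000111111111111111111
step 12: c <- 9                       00000000000000000000111111111111
step 13: b <- (b + 3)                 00000000000000000000111111111111
step 14: eval (b < (2 + (lane // 2))) 00000000000000000000111111111111
step 15: c <- 9                       00000000000000000000000000111111
step 16: b <- (b + 3)                 00000000000000000000000000111111
step 17: eval (b < (2 + (lane // 2))) 00000000000000000000000000111111
step 18: b <- ((-3 * -1) + (c + lane)) 11111111111111111111111111111111
step 19: b <- ((0 % 2) % 3)           11111111111111111111111111111111

Answer: 20 steps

c: 0,1,9,9,9,9,9,9,9,9,9,9,9,9,9,9,9,9,9,9,9,9,9,9,9,9,9,9,9,9,9,9
b: 0,0,0,0,0,0,0,0,0,0,0,0,0,0,0,0,0,0,0,0,0,0,0,0,0,0,0,0,0,0,0,0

steps = 20; useful = 430; efficiency = 430/640 = 43/64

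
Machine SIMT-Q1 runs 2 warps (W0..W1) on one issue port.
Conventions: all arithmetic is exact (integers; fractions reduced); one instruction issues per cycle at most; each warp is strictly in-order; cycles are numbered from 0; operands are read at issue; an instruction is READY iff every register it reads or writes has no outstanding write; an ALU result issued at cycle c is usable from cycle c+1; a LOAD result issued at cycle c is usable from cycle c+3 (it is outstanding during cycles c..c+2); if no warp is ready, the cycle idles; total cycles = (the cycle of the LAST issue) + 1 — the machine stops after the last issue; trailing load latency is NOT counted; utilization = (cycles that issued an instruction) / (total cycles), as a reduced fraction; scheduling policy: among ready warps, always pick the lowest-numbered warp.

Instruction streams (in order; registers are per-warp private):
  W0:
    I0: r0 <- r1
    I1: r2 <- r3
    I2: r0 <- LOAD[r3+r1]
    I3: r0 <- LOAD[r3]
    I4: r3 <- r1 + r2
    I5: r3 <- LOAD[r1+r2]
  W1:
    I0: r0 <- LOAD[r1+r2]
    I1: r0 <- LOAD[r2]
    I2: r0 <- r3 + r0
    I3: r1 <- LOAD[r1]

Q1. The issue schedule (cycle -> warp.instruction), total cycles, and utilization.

cycle 0: W0.I0
cycle 1: W0.I1
cycle 2: W0.I2
cycle 3: W1.I0
cycle 4: idle
cycle 5: W0.I3
cycle 6: W0.I4
cycle 7: W0.I5
cycle 8: W1.I1
cycle 9: idle
cycle 10: idle
cycle 11: W1.I2
cycle 12: W1.I3

Answer: 13 cycles, utilization 10/13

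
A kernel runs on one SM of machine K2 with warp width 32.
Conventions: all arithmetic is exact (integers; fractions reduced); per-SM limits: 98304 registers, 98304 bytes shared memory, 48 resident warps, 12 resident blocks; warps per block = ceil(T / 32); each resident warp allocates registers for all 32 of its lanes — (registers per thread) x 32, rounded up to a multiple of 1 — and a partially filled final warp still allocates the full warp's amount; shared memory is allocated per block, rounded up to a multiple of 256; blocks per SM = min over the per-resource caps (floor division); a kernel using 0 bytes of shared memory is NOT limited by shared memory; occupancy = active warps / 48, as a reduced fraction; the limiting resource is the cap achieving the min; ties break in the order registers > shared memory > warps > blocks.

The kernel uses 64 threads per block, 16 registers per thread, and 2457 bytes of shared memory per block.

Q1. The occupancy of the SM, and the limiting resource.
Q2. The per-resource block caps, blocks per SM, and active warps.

Answer: occupancy 1/2, limited by blocks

registers: 96 blocks
shared memory: 38 blocks
warps: 24 blocks
blocks: 12 blocks

Answer: 12 blocks, 24 active warps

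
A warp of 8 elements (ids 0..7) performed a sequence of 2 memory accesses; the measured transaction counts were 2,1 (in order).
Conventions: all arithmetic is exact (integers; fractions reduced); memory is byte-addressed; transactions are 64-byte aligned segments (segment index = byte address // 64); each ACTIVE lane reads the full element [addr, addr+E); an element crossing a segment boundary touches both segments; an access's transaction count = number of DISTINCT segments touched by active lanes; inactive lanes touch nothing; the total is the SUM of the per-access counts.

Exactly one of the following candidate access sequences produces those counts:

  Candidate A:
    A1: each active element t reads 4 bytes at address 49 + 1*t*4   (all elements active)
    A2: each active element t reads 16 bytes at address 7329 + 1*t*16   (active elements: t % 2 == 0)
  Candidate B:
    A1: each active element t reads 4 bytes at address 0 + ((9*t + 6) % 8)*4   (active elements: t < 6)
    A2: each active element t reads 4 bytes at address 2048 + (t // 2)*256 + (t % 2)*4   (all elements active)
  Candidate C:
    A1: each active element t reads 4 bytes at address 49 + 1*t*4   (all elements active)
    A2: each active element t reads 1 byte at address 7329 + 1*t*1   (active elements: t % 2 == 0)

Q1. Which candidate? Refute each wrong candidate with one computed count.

A: A2 gives 3 transactions, not 1
B: A1 gives 1 transaction, not 2
C: all counts match (2,1)

Answer: C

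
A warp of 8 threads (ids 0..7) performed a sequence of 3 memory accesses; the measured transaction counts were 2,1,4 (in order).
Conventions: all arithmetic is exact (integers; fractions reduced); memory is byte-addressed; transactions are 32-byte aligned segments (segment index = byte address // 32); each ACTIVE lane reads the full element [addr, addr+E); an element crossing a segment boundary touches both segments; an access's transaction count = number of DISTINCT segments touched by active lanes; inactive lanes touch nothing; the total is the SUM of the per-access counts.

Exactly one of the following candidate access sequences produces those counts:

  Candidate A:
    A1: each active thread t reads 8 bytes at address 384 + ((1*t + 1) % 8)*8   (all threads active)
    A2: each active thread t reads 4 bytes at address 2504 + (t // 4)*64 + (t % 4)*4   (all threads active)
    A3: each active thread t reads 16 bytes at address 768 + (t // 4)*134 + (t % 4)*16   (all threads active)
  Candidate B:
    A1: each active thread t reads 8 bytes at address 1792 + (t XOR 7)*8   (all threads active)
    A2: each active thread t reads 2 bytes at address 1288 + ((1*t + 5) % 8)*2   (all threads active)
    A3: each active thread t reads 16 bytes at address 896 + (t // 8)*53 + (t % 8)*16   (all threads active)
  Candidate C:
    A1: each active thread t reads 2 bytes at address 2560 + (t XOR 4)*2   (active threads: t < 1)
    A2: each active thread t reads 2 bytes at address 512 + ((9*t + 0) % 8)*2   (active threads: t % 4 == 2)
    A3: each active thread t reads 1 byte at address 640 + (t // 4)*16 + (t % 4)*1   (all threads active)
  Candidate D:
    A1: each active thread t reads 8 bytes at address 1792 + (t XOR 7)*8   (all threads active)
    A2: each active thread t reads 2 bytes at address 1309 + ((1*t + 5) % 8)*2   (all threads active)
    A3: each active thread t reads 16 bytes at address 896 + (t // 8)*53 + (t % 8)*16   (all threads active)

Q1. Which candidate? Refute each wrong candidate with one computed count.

A: A2 gives 2 transactions, not 1
C: A1 gives 1 transaction, not 2
D: A2 gives 2 transactions, not 1
B: all counts match (2,1,4)

Answer: B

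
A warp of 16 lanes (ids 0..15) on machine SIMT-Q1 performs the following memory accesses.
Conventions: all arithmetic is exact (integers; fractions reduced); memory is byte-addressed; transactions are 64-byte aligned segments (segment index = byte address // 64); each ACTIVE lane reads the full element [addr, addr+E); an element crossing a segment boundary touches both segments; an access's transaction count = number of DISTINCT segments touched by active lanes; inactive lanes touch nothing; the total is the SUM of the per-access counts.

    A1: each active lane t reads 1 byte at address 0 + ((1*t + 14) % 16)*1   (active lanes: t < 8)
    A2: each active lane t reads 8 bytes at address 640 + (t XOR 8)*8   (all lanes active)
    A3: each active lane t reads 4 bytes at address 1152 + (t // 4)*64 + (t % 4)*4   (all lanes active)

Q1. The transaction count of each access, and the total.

A1: 1 transaction
A2: 2 transactions
A3: 4 transactions

Answer: 1,2,4; total 7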